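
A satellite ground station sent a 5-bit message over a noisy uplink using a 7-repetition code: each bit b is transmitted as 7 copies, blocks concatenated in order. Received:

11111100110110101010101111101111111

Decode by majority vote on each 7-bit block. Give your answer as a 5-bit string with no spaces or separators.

11111

Block 1 (1111110): 6 ones → 1
Block 2 (0110110): 4 ones → 1
Block 3 (1010101): 4 ones → 1
Block 4 (0111110): 5 ones → 1
Block 5 (1111111): 7 ones → 1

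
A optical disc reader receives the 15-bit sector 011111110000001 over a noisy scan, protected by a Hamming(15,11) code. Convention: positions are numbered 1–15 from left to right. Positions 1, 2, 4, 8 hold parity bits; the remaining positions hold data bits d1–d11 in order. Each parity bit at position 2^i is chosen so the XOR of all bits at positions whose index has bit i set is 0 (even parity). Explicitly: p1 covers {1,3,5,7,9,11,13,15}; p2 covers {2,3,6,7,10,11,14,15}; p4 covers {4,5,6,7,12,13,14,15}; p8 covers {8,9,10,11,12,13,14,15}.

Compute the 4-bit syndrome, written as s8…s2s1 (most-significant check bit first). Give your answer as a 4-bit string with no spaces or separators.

s1 (pos 1,3,5,7,9,11,13,15): 0⊕1⊕1⊕1⊕0⊕0⊕0⊕1 = 0
s2 (pos 2,3,6,7,10,11,14,15): 1⊕1⊕1⊕1⊕0⊕0⊕0⊕1 = 1
s4 (pos 4,5,6,7,12,13,14,15): 1⊕1⊕1⊕1⊕0⊕0⊕0⊕1 = 1
s8 (pos 8,9,10,11,12,13,14,15): 1⊕0⊕0⊕0⊕0⊕0⊕0⊕1 = 0
Syndrome s8…s1 = 0110 → error at position 6.

0110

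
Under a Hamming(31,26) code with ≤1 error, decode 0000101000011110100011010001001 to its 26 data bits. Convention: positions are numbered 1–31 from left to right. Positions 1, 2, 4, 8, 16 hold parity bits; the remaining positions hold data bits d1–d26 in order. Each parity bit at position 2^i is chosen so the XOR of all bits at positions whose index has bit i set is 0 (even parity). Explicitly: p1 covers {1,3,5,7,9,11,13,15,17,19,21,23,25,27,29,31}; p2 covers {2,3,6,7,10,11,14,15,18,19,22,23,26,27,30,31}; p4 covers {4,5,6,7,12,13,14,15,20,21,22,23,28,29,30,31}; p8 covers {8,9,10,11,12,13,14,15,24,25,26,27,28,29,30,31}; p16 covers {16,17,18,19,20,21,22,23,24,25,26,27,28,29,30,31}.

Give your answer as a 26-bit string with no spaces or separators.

01010011111100011010001001

s1 (pos 1,3,5,7,9,11,13,15,17,19,21,23,25,27,29,31): 0⊕0⊕1⊕1⊕0⊕0⊕1⊕1⊕1⊕0⊕1⊕0⊕0⊕0⊕0⊕1 = 1
s2 (pos 2,3,6,7,10,11,14,15,18,19,22,23,26,27,30,31): 0⊕0⊕0⊕1⊕0⊕0⊕1⊕1⊕0⊕0⊕1⊕0⊕0⊕0⊕0⊕1 = 1
s4 (pos 4,5,6,7,12,13,14,15,20,21,22,23,28,29,30,31): 0⊕1⊕0⊕1⊕1⊕1⊕1⊕1⊕0⊕1⊕1⊕0⊕1⊕0⊕0⊕1 = 0
s8 (pos 8,9,10,11,12,13,14,15,24,25,26,27,28,29,30,31): 0⊕0⊕0⊕0⊕1⊕1⊕1⊕1⊕1⊕0⊕0⊕0⊕1⊕0⊕0⊕1 = 1
s16 (pos 16,17,18,19,20,21,22,23,24,25,26,27,28,29,30,31): 0⊕1⊕0⊕0⊕0⊕1⊕1⊕0⊕1⊕0⊕0⊕0⊕1⊕0⊕0⊕1 = 0
Syndrome s16…s1 = 01011 → error at position 11.
Flip position 11: 0000101000011110100011010001001 → 0000101000111110100011010001001
Read data bits from positions 3,5,6,7,9,10,11,12,13,14,15,17,18,19,20,21,22,23,24,25,26,27,28,29,30,31: 01010011111100011010001001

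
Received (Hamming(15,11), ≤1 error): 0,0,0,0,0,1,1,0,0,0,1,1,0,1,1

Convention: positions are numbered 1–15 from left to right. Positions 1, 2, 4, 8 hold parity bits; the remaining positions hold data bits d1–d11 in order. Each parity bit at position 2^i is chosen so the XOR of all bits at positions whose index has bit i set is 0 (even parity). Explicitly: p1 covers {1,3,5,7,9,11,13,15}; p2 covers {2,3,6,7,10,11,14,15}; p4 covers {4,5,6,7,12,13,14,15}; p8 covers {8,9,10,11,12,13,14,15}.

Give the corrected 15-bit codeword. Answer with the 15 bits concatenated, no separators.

000001000011011

s1 (pos 1,3,5,7,9,11,13,15): 0⊕0⊕0⊕1⊕0⊕1⊕0⊕1 = 1
s2 (pos 2,3,6,7,10,11,14,15): 0⊕0⊕1⊕1⊕0⊕1⊕1⊕1 = 1
s4 (pos 4,5,6,7,12,13,14,15): 0⊕0⊕1⊕1⊕1⊕0⊕1⊕1 = 1
s8 (pos 8,9,10,11,12,13,14,15): 0⊕0⊕0⊕1⊕1⊕0⊕1⊕1 = 0
Syndrome s8…s1 = 0111 → error at position 7.
Flip position 7: 000001100011011 → 000001000011011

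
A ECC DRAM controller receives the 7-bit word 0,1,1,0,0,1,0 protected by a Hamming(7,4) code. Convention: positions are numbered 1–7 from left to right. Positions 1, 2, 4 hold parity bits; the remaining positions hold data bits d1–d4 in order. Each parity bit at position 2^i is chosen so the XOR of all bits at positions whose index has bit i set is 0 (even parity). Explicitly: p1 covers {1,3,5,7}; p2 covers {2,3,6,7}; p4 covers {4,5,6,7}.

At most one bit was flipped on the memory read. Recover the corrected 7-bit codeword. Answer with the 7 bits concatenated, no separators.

0110011

s1 (pos 1,3,5,7): 0⊕1⊕0⊕0 = 1
s2 (pos 2,3,6,7): 1⊕1⊕1⊕0 = 1
s4 (pos 4,5,6,7): 0⊕0⊕1⊕0 = 1
Syndrome s4…s1 = 111 → error at position 7.
Flip position 7: 0110010 → 0110011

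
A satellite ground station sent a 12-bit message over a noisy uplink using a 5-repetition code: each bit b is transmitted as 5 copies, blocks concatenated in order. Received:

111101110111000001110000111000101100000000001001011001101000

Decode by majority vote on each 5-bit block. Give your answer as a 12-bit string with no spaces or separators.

Block 1 (11110): 4 ones → 1
Block 2 (11101): 4 ones → 1
Block 3 (11000): 2 ones → 0
Block 4 (00111): 3 ones → 1
Block 5 (00001): 1 one → 0
Block 6 (11000): 2 ones → 0
Block 7 (10110): 3 ones → 1
Block 8 (00000): 0 ones → 0
Block 9 (00001): 1 one → 0
Block 10 (00101): 2 ones → 0
Block 11 (10011): 3 ones → 1
Block 12 (01000): 1 one → 0

110100100010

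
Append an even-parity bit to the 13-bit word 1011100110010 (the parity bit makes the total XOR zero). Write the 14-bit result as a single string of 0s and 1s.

XOR of the 13 data bits: 1⊕0⊕1⊕1⊕1⊕0⊕0⊕1⊕1⊕0⊕0⊕1⊕0 = 1
Parity bit = 1 (so all 14 bits XOR to 0).

10111001100101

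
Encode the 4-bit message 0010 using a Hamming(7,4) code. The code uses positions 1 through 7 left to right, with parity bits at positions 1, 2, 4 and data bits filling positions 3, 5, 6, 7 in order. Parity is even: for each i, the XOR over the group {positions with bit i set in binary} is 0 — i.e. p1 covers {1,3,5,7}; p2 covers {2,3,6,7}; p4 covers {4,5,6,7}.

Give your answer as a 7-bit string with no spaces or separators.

0101010

Place data at non-parity positions: p1 p2 0 p4 0 1 0
p1 (pos 1,3,5,7): XOR of data positions = 0⊕0⊕0 = 0
p2 (pos 2,3,6,7): XOR of data positions = 0⊕1⊕0 = 1
p4 (pos 4,5,6,7): XOR of data positions = 0⊕1⊕0 = 1
Codeword: 0101010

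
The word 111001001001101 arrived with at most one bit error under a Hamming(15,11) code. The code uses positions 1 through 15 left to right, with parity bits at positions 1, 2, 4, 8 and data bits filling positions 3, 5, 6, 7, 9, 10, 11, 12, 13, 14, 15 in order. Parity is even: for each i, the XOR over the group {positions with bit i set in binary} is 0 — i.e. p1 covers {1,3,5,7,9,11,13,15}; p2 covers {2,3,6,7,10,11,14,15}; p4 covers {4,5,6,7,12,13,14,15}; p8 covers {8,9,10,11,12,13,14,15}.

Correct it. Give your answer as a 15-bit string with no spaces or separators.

011001001001101

s1 (pos 1,3,5,7,9,11,13,15): 1⊕1⊕0⊕0⊕1⊕0⊕1⊕1 = 1
s2 (pos 2,3,6,7,10,11,14,15): 1⊕1⊕1⊕0⊕0⊕0⊕0⊕1 = 0
s4 (pos 4,5,6,7,12,13,14,15): 0⊕0⊕1⊕0⊕1⊕1⊕0⊕1 = 0
s8 (pos 8,9,10,11,12,13,14,15): 0⊕1⊕0⊕0⊕1⊕1⊕0⊕1 = 0
Syndrome s8…s1 = 0001 → error at position 1.
Flip position 1: 111001001001101 → 011001001001101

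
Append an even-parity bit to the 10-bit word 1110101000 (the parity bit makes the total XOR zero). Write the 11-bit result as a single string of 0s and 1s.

XOR of the 10 data bits: 1⊕1⊕1⊕0⊕1⊕0⊕1⊕0⊕0⊕0 = 1
Parity bit = 1 (so all 11 bits XOR to 0).

11101010001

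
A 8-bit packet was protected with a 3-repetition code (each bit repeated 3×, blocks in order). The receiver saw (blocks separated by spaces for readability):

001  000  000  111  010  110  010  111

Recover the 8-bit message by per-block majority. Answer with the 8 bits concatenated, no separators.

00010101

Block 1 (001): 1 one → 0
Block 2 (000): 0 ones → 0
Block 3 (000): 0 ones → 0
Block 4 (111): 3 ones → 1
Block 5 (010): 1 one → 0
Block 6 (110): 2 ones → 1
Block 7 (010): 1 one → 0
Block 8 (111): 3 ones → 1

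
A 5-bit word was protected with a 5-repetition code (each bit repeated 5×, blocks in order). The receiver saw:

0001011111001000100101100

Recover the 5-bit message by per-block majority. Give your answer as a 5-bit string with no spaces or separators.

Block 1 (00010): 1 one → 0
Block 2 (11111): 5 ones → 1
Block 3 (00100): 1 one → 0
Block 4 (01001): 2 ones → 0
Block 5 (01100): 2 ones → 0

01000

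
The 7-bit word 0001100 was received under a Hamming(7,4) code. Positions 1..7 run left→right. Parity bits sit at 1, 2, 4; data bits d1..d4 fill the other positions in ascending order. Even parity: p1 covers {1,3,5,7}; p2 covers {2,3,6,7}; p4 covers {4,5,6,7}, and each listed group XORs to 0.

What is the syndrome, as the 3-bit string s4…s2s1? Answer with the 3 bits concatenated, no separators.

001

s1 (pos 1,3,5,7): 0⊕0⊕1⊕0 = 1
s2 (pos 2,3,6,7): 0⊕0⊕0⊕0 = 0
s4 (pos 4,5,6,7): 1⊕1⊕0⊕0 = 0
Syndrome s4…s1 = 001 → error at position 1.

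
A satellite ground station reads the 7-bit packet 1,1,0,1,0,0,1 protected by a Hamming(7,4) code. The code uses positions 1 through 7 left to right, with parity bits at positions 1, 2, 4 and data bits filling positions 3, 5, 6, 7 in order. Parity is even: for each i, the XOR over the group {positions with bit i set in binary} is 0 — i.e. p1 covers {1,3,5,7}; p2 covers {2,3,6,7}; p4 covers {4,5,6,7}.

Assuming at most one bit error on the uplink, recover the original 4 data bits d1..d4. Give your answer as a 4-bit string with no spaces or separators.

0001

s1 (pos 1,3,5,7): 1⊕0⊕0⊕1 = 0
s2 (pos 2,3,6,7): 1⊕0⊕0⊕1 = 0
s4 (pos 4,5,6,7): 1⊕0⊕0⊕1 = 0
Syndrome s4…s1 = 000 → no error.
Read data bits from positions 3,5,6,7: 0001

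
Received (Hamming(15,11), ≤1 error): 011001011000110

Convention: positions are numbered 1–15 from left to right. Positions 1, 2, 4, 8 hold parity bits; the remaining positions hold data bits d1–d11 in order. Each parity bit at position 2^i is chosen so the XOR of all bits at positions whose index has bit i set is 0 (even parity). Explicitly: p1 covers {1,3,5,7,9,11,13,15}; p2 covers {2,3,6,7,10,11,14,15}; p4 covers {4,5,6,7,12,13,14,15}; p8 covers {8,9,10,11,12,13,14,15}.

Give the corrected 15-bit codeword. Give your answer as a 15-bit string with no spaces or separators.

s1 (pos 1,3,5,7,9,11,13,15): 0⊕1⊕0⊕0⊕1⊕0⊕1⊕0 = 1
s2 (pos 2,3,6,7,10,11,14,15): 1⊕1⊕1⊕0⊕0⊕0⊕1⊕0 = 0
s4 (pos 4,5,6,7,12,13,14,15): 0⊕0⊕1⊕0⊕0⊕1⊕1⊕0 = 1
s8 (pos 8,9,10,11,12,13,14,15): 1⊕1⊕0⊕0⊕0⊕1⊕1⊕0 = 0
Syndrome s8…s1 = 0101 → error at position 5.
Flip position 5: 011001011000110 → 011011011000110

011011011000110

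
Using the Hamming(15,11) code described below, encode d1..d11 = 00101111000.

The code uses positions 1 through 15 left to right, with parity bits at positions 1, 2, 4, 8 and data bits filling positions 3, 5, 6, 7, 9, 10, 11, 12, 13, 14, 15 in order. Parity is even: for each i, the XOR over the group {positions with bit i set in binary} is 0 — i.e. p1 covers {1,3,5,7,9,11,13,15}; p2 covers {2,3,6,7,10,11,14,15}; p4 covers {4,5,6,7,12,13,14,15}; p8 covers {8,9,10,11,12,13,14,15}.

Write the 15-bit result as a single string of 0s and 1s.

010001001111000

Place data at non-parity positions: p1 p2 0 p4 0 1 0 p8 1 1 1 1 0 0 0
p1 (pos 1,3,5,7,9,11,13,15): XOR of data positions = 0⊕0⊕0⊕1⊕1⊕0⊕0 = 0
p2 (pos 2,3,6,7,10,11,14,15): XOR of data positions = 0⊕1⊕0⊕1⊕1⊕0⊕0 = 1
p4 (pos 4,5,6,7,12,13,14,15): XOR of data positions = 0⊕1⊕0⊕1⊕0⊕0⊕0 = 0
p8 (pos 8,9,10,11,12,13,14,15): XOR of data positions = 1⊕1⊕1⊕1⊕0⊕0⊕0 = 0
Codeword: 010001001111000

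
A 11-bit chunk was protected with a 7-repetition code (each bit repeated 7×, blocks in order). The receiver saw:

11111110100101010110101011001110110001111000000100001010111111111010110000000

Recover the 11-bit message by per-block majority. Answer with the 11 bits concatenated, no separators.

10101100110

Block 1 (1111111): 7 ones → 1
Block 2 (0100101): 3 ones → 0
Block 3 (0101101): 4 ones → 1
Block 4 (0101100): 3 ones → 0
Block 5 (1110110): 5 ones → 1
Block 6 (0011110): 4 ones → 1
Block 7 (0000010): 1 one → 0
Block 8 (0001010): 2 ones → 0
Block 9 (1111111): 7 ones → 1
Block 10 (1101011): 5 ones → 1
Block 11 (0000000): 0 ones → 0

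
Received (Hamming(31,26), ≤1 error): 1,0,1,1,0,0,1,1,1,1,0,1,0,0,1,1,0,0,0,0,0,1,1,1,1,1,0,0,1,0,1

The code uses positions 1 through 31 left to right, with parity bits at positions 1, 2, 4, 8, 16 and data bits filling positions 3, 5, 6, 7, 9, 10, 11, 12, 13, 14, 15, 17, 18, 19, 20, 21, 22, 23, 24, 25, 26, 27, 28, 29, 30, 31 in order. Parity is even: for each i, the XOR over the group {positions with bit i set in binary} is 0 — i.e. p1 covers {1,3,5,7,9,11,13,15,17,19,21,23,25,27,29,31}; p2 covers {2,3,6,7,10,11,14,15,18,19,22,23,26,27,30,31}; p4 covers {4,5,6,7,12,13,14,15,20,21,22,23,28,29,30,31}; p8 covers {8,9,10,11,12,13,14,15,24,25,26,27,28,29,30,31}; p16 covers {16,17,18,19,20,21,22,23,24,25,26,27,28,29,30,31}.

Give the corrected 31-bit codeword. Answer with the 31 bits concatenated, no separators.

0011001111010011000001111100101

s1 (pos 1,3,5,7,9,11,13,15,17,19,21,23,25,27,29,31): 1⊕1⊕0⊕1⊕1⊕0⊕0⊕1⊕0⊕0⊕0⊕1⊕1⊕0⊕1⊕1 = 1
s2 (pos 2,3,6,7,10,11,14,15,18,19,22,23,26,27,30,31): 0⊕1⊕0⊕1⊕1⊕0⊕0⊕1⊕0⊕0⊕1⊕1⊕1⊕0⊕0⊕1 = 0
s4 (pos 4,5,6,7,12,13,14,15,20,21,22,23,28,29,30,31): 1⊕0⊕0⊕1⊕1⊕0⊕0⊕1⊕0⊕0⊕1⊕1⊕0⊕1⊕0⊕1 = 0
s8 (pos 8,9,10,11,12,13,14,15,24,25,26,27,28,29,30,31): 1⊕1⊕1⊕0⊕1⊕0⊕0⊕1⊕1⊕1⊕1⊕0⊕0⊕1⊕0⊕1 = 0
s16 (pos 16,17,18,19,20,21,22,23,24,25,26,27,28,29,30,31): 1⊕0⊕0⊕0⊕0⊕0⊕1⊕1⊕1⊕1⊕1⊕0⊕0⊕1⊕0⊕1 = 0
Syndrome s16…s1 = 00001 → error at position 1.
Flip position 1: 1011001111010011000001111100101 → 0011001111010011000001111100101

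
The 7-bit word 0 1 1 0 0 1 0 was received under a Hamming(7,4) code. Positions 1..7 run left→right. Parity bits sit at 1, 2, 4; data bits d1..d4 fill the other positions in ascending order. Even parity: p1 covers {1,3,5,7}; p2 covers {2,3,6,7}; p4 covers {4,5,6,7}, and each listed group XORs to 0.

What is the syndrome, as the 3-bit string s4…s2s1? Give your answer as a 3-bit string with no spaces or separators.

s1 (pos 1,3,5,7): 0⊕1⊕0⊕0 = 1
s2 (pos 2,3,6,7): 1⊕1⊕1⊕0 = 1
s4 (pos 4,5,6,7): 0⊕0⊕1⊕0 = 1
Syndrome s4…s1 = 111 → error at position 7.

111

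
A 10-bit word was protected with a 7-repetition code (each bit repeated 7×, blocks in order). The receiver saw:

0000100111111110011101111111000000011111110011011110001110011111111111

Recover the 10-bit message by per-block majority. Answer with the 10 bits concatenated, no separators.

Block 1 (0000100): 1 one → 0
Block 2 (1111111): 7 ones → 1
Block 3 (1001110): 4 ones → 1
Block 4 (1111111): 7 ones → 1
Block 5 (0000000): 0 ones → 0
Block 6 (1111111): 7 ones → 1
Block 7 (0011011): 4 ones → 1
Block 8 (1100011): 4 ones → 1
Block 9 (1001111): 5 ones → 1
Block 10 (1111111): 7 ones → 1

0111011111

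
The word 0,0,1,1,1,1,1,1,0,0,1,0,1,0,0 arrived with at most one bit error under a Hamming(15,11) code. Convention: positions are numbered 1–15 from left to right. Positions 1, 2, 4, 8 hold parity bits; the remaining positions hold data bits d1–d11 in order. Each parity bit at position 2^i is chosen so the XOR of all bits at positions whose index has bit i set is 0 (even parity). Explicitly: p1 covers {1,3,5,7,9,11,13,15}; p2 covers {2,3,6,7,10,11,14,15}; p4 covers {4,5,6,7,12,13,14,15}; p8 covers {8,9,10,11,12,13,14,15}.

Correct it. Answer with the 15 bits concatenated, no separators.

001111110010000

s1 (pos 1,3,5,7,9,11,13,15): 0⊕1⊕1⊕1⊕0⊕1⊕1⊕0 = 1
s2 (pos 2,3,6,7,10,11,14,15): 0⊕1⊕1⊕1⊕0⊕1⊕0⊕0 = 0
s4 (pos 4,5,6,7,12,13,14,15): 1⊕1⊕1⊕1⊕0⊕1⊕0⊕0 = 1
s8 (pos 8,9,10,11,12,13,14,15): 1⊕0⊕0⊕1⊕0⊕1⊕0⊕0 = 1
Syndrome s8…s1 = 1101 → error at position 13.
Flip position 13: 001111110010100 → 001111110010000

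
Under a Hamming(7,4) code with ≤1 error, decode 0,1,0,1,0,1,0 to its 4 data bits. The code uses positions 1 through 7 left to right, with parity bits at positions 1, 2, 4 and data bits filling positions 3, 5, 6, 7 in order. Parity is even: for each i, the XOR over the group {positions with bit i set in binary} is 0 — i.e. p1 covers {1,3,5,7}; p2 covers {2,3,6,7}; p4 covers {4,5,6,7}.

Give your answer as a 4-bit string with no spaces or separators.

0010

s1 (pos 1,3,5,7): 0⊕0⊕0⊕0 = 0
s2 (pos 2,3,6,7): 1⊕0⊕1⊕0 = 0
s4 (pos 4,5,6,7): 1⊕0⊕1⊕0 = 0
Syndrome s4…s1 = 000 → no error.
Read data bits from positions 3,5,6,7: 0010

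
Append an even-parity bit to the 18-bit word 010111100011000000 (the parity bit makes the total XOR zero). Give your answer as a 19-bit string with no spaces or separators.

0101111000110000001

XOR of the 18 data bits: 0⊕1⊕0⊕1⊕1⊕1⊕1⊕0⊕0⊕0⊕1⊕1⊕0⊕0⊕0⊕0⊕0⊕0 = 1
Parity bit = 1 (so all 19 bits XOR to 0).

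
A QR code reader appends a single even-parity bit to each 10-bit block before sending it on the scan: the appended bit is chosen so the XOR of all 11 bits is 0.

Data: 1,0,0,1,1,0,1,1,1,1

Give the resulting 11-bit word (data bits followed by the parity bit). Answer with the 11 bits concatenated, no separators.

10011011111

XOR of the 10 data bits: 1⊕0⊕0⊕1⊕1⊕0⊕1⊕1⊕1⊕1 = 1
Parity bit = 1 (so all 11 bits XOR to 0).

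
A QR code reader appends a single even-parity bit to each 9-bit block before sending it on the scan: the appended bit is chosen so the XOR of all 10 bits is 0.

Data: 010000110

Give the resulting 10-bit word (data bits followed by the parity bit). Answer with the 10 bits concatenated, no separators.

0100001101

XOR of the 9 data bits: 0⊕1⊕0⊕0⊕0⊕0⊕1⊕1⊕0 = 1
Parity bit = 1 (so all 10 bits XOR to 0).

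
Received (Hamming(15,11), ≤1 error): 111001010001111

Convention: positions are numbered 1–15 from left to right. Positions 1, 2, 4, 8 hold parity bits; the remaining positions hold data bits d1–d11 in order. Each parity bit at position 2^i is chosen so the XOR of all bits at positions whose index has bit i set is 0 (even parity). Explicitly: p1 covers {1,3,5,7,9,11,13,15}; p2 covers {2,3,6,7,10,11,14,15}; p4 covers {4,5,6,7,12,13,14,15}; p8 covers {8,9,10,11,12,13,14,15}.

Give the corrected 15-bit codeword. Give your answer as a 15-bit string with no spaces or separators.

111001010001101

s1 (pos 1,3,5,7,9,11,13,15): 1⊕1⊕0⊕0⊕0⊕0⊕1⊕1 = 0
s2 (pos 2,3,6,7,10,11,14,15): 1⊕1⊕1⊕0⊕0⊕0⊕1⊕1 = 1
s4 (pos 4,5,6,7,12,13,14,15): 0⊕0⊕1⊕0⊕1⊕1⊕1⊕1 = 1
s8 (pos 8,9,10,11,12,13,14,15): 1⊕0⊕0⊕0⊕1⊕1⊕1⊕1 = 1
Syndrome s8…s1 = 1110 → error at position 14.
Flip position 14: 111001010001111 → 111001010001101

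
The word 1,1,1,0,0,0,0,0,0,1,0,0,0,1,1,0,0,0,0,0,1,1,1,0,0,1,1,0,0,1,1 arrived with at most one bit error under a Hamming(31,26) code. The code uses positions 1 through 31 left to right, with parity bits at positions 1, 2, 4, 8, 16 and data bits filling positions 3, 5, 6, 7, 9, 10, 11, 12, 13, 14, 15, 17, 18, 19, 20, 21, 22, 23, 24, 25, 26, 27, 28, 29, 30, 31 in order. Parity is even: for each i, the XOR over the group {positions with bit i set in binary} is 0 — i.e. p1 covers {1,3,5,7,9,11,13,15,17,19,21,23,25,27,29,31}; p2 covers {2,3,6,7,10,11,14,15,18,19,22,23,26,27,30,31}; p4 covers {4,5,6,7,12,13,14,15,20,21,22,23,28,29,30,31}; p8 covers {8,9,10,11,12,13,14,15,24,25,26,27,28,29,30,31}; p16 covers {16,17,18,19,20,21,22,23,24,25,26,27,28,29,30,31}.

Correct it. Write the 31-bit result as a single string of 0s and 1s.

1110000001000110000011100110010

s1 (pos 1,3,5,7,9,11,13,15,17,19,21,23,25,27,29,31): 1⊕1⊕0⊕0⊕0⊕0⊕0⊕1⊕0⊕0⊕1⊕1⊕0⊕1⊕0⊕1 = 1
s2 (pos 2,3,6,7,10,11,14,15,18,19,22,23,26,27,30,31): 1⊕1⊕0⊕0⊕1⊕0⊕1⊕1⊕0⊕0⊕1⊕1⊕1⊕1⊕1⊕1 = 1
s4 (pos 4,5,6,7,12,13,14,15,20,21,22,23,28,29,30,31): 0⊕0⊕0⊕0⊕0⊕0⊕1⊕1⊕0⊕1⊕1⊕1⊕0⊕0⊕1⊕1 = 1
s8 (pos 8,9,10,11,12,13,14,15,24,25,26,27,28,29,30,31): 0⊕0⊕1⊕0⊕0⊕0⊕1⊕1⊕0⊕0⊕1⊕1⊕0⊕0⊕1⊕1 = 1
s16 (pos 16,17,18,19,20,21,22,23,24,25,26,27,28,29,30,31): 0⊕0⊕0⊕0⊕0⊕1⊕1⊕1⊕0⊕0⊕1⊕1⊕0⊕0⊕1⊕1 = 1
Syndrome s16…s1 = 11111 → error at position 31.
Flip position 31: 1110000001000110000011100110011 → 1110000001000110000011100110010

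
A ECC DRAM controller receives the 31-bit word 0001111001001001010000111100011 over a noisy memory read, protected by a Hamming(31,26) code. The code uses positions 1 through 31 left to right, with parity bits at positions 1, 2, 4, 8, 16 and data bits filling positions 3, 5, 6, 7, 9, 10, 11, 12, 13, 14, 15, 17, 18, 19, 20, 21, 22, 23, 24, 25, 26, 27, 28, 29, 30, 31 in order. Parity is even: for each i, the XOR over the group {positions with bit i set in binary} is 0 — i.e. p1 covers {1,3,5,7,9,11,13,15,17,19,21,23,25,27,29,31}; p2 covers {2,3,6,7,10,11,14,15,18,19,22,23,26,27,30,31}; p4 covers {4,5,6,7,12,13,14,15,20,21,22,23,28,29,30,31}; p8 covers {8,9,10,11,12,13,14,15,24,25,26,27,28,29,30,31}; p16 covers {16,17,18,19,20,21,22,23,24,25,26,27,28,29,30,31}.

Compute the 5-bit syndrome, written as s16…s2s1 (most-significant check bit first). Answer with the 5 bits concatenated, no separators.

01000

s1 (pos 1,3,5,7,9,11,13,15,17,19,21,23,25,27,29,31): 0⊕0⊕1⊕1⊕0⊕0⊕1⊕0⊕0⊕0⊕0⊕1⊕1⊕0⊕0⊕1 = 0
s2 (pos 2,3,6,7,10,11,14,15,18,19,22,23,26,27,30,31): 0⊕0⊕1⊕1⊕1⊕0⊕0⊕0⊕1⊕0⊕0⊕1⊕1⊕0⊕1⊕1 = 0
s4 (pos 4,5,6,7,12,13,14,15,20,21,22,23,28,29,30,31): 1⊕1⊕1⊕1⊕0⊕1⊕0⊕0⊕0⊕0⊕0⊕1⊕0⊕0⊕1⊕1 = 0
s8 (pos 8,9,10,11,12,13,14,15,24,25,26,27,28,29,30,31): 0⊕0⊕1⊕0⊕0⊕1⊕0⊕0⊕1⊕1⊕1⊕0⊕0⊕0⊕1⊕1 = 1
s16 (pos 16,17,18,19,20,21,22,23,24,25,26,27,28,29,30,31): 1⊕0⊕1⊕0⊕0⊕0⊕0⊕1⊕1⊕1⊕1⊕0⊕0⊕0⊕1⊕1 = 0
Syndrome s16…s1 = 01000 → error at position 8.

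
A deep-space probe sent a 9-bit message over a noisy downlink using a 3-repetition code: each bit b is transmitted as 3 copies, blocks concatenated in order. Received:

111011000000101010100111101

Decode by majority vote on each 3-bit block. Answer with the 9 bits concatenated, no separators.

110010011

Block 1 (111): 3 ones → 1
Block 2 (011): 2 ones → 1
Block 3 (000): 0 ones → 0
Block 4 (000): 0 ones → 0
Block 5 (101): 2 ones → 1
Block 6 (010): 1 one → 0
Block 7 (100): 1 one → 0
Block 8 (111): 3 ones → 1
Block 9 (101): 2 ones → 1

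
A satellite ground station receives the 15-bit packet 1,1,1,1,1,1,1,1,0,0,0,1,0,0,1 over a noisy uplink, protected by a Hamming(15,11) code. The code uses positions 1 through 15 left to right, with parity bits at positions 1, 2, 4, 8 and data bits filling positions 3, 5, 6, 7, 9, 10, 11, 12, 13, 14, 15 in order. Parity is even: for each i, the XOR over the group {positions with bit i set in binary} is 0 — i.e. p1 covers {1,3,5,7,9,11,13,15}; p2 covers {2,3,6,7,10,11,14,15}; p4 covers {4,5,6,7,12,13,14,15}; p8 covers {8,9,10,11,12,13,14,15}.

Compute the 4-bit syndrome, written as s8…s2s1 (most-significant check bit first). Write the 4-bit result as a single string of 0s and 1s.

s1 (pos 1,3,5,7,9,11,13,15): 1⊕1⊕1⊕1⊕0⊕0⊕0⊕1 = 1
s2 (pos 2,3,6,7,10,11,14,15): 1⊕1⊕1⊕1⊕0⊕0⊕0⊕1 = 1
s4 (pos 4,5,6,7,12,13,14,15): 1⊕1⊕1⊕1⊕1⊕0⊕0⊕1 = 0
s8 (pos 8,9,10,11,12,13,14,15): 1⊕0⊕0⊕0⊕1⊕0⊕0⊕1 = 1
Syndrome s8…s1 = 1011 → error at position 11.

1011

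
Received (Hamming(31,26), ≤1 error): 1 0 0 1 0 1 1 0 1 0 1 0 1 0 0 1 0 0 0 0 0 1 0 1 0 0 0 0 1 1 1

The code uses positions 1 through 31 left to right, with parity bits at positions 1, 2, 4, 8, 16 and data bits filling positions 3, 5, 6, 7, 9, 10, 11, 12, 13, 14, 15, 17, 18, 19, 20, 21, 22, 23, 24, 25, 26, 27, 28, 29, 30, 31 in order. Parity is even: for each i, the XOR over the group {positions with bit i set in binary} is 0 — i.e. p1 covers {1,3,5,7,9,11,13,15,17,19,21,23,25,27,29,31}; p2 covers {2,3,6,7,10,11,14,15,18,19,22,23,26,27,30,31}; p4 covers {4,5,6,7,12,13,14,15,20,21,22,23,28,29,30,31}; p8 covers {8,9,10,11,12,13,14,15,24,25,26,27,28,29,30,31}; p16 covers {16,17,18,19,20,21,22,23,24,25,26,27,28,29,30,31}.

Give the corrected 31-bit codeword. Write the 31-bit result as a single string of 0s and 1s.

1001011000101001000001010000111

s1 (pos 1,3,5,7,9,11,13,15,17,19,21,23,25,27,29,31): 1⊕0⊕0⊕1⊕1⊕1⊕1⊕0⊕0⊕0⊕0⊕0⊕0⊕0⊕1⊕1 = 1
s2 (pos 2,3,6,7,10,11,14,15,18,19,22,23,26,27,30,31): 0⊕0⊕1⊕1⊕0⊕1⊕0⊕0⊕0⊕0⊕1⊕0⊕0⊕0⊕1⊕1 = 0
s4 (pos 4,5,6,7,12,13,14,15,20,21,22,23,28,29,30,31): 1⊕0⊕1⊕1⊕0⊕1⊕0⊕0⊕0⊕0⊕1⊕0⊕0⊕1⊕1⊕1 = 0
s8 (pos 8,9,10,11,12,13,14,15,24,25,26,27,28,29,30,31): 0⊕1⊕0⊕1⊕0⊕1⊕0⊕0⊕1⊕0⊕0⊕0⊕0⊕1⊕1⊕1 = 1
s16 (pos 16,17,18,19,20,21,22,23,24,25,26,27,28,29,30,31): 1⊕0⊕0⊕0⊕0⊕0⊕1⊕0⊕1⊕0⊕0⊕0⊕0⊕1⊕1⊕1 = 0
Syndrome s16…s1 = 01001 → error at position 9.
Flip position 9: 1001011010101001000001010000111 → 1001011000101001000001010000111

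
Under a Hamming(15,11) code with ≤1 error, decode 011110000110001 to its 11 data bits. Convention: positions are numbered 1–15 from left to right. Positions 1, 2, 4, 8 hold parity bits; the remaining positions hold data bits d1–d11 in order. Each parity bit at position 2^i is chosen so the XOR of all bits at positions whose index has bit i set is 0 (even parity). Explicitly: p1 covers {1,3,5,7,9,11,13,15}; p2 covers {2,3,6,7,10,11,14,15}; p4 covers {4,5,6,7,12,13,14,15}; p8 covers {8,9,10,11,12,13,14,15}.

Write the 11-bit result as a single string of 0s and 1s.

s1 (pos 1,3,5,7,9,11,13,15): 0⊕1⊕1⊕0⊕0⊕1⊕0⊕1 = 0
s2 (pos 2,3,6,7,10,11,14,15): 1⊕1⊕0⊕0⊕1⊕1⊕0⊕1 = 1
s4 (pos 4,5,6,7,12,13,14,15): 1⊕1⊕0⊕0⊕0⊕0⊕0⊕1 = 1
s8 (pos 8,9,10,11,12,13,14,15): 0⊕0⊕1⊕1⊕0⊕0⊕0⊕1 = 1
Syndrome s8…s1 = 1110 → error at position 14.
Flip position 14: 011110000110001 → 011110000110011
Read data bits from positions 3,5,6,7,9,10,11,12,13,14,15: 11000110011

11000110011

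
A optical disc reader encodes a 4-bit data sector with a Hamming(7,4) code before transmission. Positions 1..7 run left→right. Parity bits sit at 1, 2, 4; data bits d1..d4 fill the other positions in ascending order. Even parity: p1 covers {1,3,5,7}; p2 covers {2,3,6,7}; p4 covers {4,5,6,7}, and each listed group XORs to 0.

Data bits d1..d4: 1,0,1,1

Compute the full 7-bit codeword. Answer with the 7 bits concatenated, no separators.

Place data at non-parity positions: p1 p2 1 p4 0 1 1
p1 (pos 1,3,5,7): XOR of data positions = 1⊕0⊕1 = 0
p2 (pos 2,3,6,7): XOR of data positions = 1⊕1⊕1 = 1
p4 (pos 4,5,6,7): XOR of data positions = 0⊕1⊕1 = 0
Codeword: 0110011

0110011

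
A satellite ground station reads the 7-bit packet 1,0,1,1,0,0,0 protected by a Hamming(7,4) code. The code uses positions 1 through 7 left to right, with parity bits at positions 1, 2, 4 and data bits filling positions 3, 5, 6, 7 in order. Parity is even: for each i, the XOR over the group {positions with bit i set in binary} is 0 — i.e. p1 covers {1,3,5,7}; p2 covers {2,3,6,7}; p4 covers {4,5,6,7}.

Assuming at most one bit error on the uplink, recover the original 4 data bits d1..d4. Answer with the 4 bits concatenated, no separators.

1010

s1 (pos 1,3,5,7): 1⊕1⊕0⊕0 = 0
s2 (pos 2,3,6,7): 0⊕1⊕0⊕0 = 1
s4 (pos 4,5,6,7): 1⊕0⊕0⊕0 = 1
Syndrome s4…s1 = 110 → error at position 6.
Flip position 6: 1011000 → 1011010
Read data bits from positions 3,5,6,7: 1010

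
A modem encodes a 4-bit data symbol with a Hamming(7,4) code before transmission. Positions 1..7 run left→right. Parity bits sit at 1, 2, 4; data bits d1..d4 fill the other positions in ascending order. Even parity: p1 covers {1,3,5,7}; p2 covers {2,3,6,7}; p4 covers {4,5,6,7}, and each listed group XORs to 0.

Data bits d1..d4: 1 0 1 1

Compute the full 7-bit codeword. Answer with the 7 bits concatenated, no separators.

Place data at non-parity positions: p1 p2 1 p4 0 1 1
p1 (pos 1,3,5,7): XOR of data positions = 1⊕0⊕1 = 0
p2 (pos 2,3,6,7): XOR of data positions = 1⊕1⊕1 = 1
p4 (pos 4,5,6,7): XOR of data positions = 0⊕1⊕1 = 0
Codeword: 0110011

0110011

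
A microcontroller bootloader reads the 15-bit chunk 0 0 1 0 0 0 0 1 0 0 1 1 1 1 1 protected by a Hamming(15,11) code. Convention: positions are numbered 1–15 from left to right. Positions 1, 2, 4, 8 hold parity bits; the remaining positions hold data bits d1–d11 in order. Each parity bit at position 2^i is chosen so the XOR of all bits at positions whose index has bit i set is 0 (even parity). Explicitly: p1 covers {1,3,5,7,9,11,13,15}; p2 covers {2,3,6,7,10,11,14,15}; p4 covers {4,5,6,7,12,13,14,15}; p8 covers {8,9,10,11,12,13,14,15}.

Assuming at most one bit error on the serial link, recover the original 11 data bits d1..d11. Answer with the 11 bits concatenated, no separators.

s1 (pos 1,3,5,7,9,11,13,15): 0⊕1⊕0⊕0⊕0⊕1⊕1⊕1 = 0
s2 (pos 2,3,6,7,10,11,14,15): 0⊕1⊕0⊕0⊕0⊕1⊕1⊕1 = 0
s4 (pos 4,5,6,7,12,13,14,15): 0⊕0⊕0⊕0⊕1⊕1⊕1⊕1 = 0
s8 (pos 8,9,10,11,12,13,14,15): 1⊕0⊕0⊕1⊕1⊕1⊕1⊕1 = 0
Syndrome s8…s1 = 0000 → no error.
Read data bits from positions 3,5,6,7,9,10,11,12,13,14,15: 10000011111

10000011111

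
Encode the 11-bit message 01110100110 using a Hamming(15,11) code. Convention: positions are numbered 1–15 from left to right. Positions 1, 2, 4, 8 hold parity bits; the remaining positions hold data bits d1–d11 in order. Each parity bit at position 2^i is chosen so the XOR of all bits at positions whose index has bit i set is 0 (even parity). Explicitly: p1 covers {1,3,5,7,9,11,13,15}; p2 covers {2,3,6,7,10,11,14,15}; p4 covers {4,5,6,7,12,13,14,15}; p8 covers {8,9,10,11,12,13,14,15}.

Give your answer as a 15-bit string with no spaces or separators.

100111110100110

Place data at non-parity positions: p1 p2 0 p4 1 1 1 p8 0 1 0 0 1 1 0
p1 (pos 1,3,5,7,9,11,13,15): XOR of data positions = 0⊕1⊕1⊕0⊕0⊕1⊕0 = 1
p2 (pos 2,3,6,7,10,11,14,15): XOR of data positions = 0⊕1⊕1⊕1⊕0⊕1⊕0 = 0
p4 (pos 4,5,6,7,12,13,14,15): XOR of data positions = 1⊕1⊕1⊕0⊕1⊕1⊕0 = 1
p8 (pos 8,9,10,11,12,13,14,15): XOR of data positions = 0⊕1⊕0⊕0⊕1⊕1⊕0 = 1
Codeword: 100111110100110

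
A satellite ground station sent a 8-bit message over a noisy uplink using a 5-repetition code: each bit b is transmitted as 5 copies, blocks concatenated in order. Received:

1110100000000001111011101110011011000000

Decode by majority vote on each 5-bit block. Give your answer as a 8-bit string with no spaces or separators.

10011110

Block 1 (11101): 4 ones → 1
Block 2 (00000): 0 ones → 0
Block 3 (00000): 0 ones → 0
Block 4 (11110): 4 ones → 1
Block 5 (11101): 4 ones → 1
Block 6 (11001): 3 ones → 1
Block 7 (10110): 3 ones → 1
Block 8 (00000): 0 ones → 0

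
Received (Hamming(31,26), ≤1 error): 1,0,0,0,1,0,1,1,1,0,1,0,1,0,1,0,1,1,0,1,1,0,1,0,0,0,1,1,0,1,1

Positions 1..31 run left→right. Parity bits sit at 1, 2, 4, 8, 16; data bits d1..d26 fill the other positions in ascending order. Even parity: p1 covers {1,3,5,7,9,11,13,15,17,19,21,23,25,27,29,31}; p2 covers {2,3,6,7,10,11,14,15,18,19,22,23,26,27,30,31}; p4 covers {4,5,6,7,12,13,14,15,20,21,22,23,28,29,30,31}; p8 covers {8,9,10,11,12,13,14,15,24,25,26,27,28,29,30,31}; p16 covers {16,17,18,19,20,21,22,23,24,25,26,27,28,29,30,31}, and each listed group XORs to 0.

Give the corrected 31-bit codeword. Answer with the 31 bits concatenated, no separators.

s1 (pos 1,3,5,7,9,11,13,15,17,19,21,23,25,27,29,31): 1⊕0⊕1⊕1⊕1⊕1⊕1⊕1⊕1⊕0⊕1⊕1⊕0⊕1⊕0⊕1 = 0
s2 (pos 2,3,6,7,10,11,14,15,18,19,22,23,26,27,30,31): 0⊕0⊕0⊕1⊕0⊕1⊕0⊕1⊕1⊕0⊕0⊕1⊕0⊕1⊕1⊕1 = 0
s4 (pos 4,5,6,7,12,13,14,15,20,21,22,23,28,29,30,31): 0⊕1⊕0⊕1⊕0⊕1⊕0⊕1⊕1⊕1⊕0⊕1⊕1⊕0⊕1⊕1 = 0
s8 (pos 8,9,10,11,12,13,14,15,24,25,26,27,28,29,30,31): 1⊕1⊕0⊕1⊕0⊕1⊕0⊕1⊕0⊕0⊕0⊕1⊕1⊕0⊕1⊕1 = 1
s16 (pos 16,17,18,19,20,21,22,23,24,25,26,27,28,29,30,31): 0⊕1⊕1⊕0⊕1⊕1⊕0⊕1⊕0⊕0⊕0⊕1⊕1⊕0⊕1⊕1 = 1
Syndrome s16…s1 = 11000 → error at position 24.
Flip position 24: 1000101110101010110110100011011 → 1000101110101010110110110011011

1000101110101010110110110011011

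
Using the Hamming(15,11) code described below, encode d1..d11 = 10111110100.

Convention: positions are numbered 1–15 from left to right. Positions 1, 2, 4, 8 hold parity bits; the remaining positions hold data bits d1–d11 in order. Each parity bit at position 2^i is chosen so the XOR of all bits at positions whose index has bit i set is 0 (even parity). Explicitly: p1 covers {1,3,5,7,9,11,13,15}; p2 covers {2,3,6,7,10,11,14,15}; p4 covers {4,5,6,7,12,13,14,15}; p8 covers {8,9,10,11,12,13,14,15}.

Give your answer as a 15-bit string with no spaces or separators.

Place data at non-parity positions: p1 p2 1 p4 0 1 1 p8 1 1 1 0 1 0 0
p1 (pos 1,3,5,7,9,11,13,15): XOR of data positions = 1⊕0⊕1⊕1⊕1⊕1⊕0 = 1
p2 (pos 2,3,6,7,10,11,14,15): XOR of data positions = 1⊕1⊕1⊕1⊕1⊕0⊕0 = 1
p4 (pos 4,5,6,7,12,13,14,15): XOR of data positions = 0⊕1⊕1⊕0⊕1⊕0⊕0 = 1
p8 (pos 8,9,10,11,12,13,14,15): XOR of data positions = 1⊕1⊕1⊕0⊕1⊕0⊕0 = 0
Codeword: 111101101110100

111101101110100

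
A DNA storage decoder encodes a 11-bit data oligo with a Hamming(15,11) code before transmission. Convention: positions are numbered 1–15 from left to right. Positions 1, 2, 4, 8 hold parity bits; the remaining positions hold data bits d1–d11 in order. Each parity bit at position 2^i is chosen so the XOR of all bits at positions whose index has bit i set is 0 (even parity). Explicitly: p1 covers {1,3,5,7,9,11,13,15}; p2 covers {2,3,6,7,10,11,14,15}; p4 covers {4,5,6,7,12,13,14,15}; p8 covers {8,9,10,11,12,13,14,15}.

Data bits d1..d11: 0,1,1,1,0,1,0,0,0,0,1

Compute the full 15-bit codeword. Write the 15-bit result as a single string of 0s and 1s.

100011100100001

Place data at non-parity positions: p1 p2 0 p4 1 1 1 p8 0 1 0 0 0 0 1
p1 (pos 1,3,5,7,9,11,13,15): XOR of data positions = 0⊕1⊕1⊕0⊕0⊕0⊕1 = 1
p2 (pos 2,3,6,7,10,11,14,15): XOR of data positions = 0⊕1⊕1⊕1⊕0⊕0⊕1 = 0
p4 (pos 4,5,6,7,12,13,14,15): XOR of data positions = 1⊕1⊕1⊕0⊕0⊕0⊕1 = 0
p8 (pos 8,9,10,11,12,13,14,15): XOR of data positions = 0⊕1⊕0⊕0⊕0⊕0⊕1 = 0
Codeword: 100011100100001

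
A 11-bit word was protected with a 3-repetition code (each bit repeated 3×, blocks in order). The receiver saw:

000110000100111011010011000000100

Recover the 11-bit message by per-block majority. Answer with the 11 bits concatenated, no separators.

Block 1 (000): 0 ones → 0
Block 2 (110): 2 ones → 1
Block 3 (000): 0 ones → 0
Block 4 (100): 1 one → 0
Block 5 (111): 3 ones → 1
Block 6 (011): 2 ones → 1
Block 7 (010): 1 one → 0
Block 8 (011): 2 ones → 1
Block 9 (000): 0 ones → 0
Block 10 (000): 0 ones → 0
Block 11 (100): 1 one → 0

01001101000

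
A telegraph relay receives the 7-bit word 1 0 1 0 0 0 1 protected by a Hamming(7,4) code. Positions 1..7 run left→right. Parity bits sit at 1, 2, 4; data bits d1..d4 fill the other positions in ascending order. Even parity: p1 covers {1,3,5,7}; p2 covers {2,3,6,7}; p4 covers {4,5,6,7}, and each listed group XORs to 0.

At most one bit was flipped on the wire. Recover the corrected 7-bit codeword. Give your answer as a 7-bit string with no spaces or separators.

1010101

s1 (pos 1,3,5,7): 1⊕1⊕0⊕1 = 1
s2 (pos 2,3,6,7): 0⊕1⊕0⊕1 = 0
s4 (pos 4,5,6,7): 0⊕0⊕0⊕1 = 1
Syndrome s4…s1 = 101 → error at position 5.
Flip position 5: 1010001 → 1010101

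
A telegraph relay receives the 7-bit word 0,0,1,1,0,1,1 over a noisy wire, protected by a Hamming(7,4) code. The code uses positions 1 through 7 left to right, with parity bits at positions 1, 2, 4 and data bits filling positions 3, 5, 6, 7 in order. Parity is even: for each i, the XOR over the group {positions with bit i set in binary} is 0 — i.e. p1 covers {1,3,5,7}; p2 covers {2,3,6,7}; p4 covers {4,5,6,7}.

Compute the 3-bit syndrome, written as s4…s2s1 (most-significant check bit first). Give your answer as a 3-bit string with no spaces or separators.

110

s1 (pos 1,3,5,7): 0⊕1⊕0⊕1 = 0
s2 (pos 2,3,6,7): 0⊕1⊕1⊕1 = 1
s4 (pos 4,5,6,7): 1⊕0⊕1⊕1 = 1
Syndrome s4…s1 = 110 → error at position 6.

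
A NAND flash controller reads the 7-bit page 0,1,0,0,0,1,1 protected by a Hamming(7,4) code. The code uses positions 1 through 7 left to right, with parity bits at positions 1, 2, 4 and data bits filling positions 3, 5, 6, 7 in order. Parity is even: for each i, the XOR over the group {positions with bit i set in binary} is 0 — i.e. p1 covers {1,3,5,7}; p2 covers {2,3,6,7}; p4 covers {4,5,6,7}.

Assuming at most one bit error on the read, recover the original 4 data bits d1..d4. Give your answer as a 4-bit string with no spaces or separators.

s1 (pos 1,3,5,7): 0⊕0⊕0⊕1 = 1
s2 (pos 2,3,6,7): 1⊕0⊕1⊕1 = 1
s4 (pos 4,5,6,7): 0⊕0⊕1⊕1 = 0
Syndrome s4…s1 = 011 → error at position 3.
Flip position 3: 0100011 → 0110011
Read data bits from positions 3,5,6,7: 1011

1011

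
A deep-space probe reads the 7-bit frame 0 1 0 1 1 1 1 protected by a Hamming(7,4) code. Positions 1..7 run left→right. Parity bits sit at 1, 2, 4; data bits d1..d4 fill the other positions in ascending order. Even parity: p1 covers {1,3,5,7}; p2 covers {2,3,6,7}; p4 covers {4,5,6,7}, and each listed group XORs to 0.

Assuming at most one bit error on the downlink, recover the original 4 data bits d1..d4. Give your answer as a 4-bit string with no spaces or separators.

s1 (pos 1,3,5,7): 0⊕0⊕1⊕1 = 0
s2 (pos 2,3,6,7): 1⊕0⊕1⊕1 = 1
s4 (pos 4,5,6,7): 1⊕1⊕1⊕1 = 0
Syndrome s4…s1 = 010 → error at position 2.
Flip position 2: 0101111 → 0001111
Read data bits from positions 3,5,6,7: 0111

0111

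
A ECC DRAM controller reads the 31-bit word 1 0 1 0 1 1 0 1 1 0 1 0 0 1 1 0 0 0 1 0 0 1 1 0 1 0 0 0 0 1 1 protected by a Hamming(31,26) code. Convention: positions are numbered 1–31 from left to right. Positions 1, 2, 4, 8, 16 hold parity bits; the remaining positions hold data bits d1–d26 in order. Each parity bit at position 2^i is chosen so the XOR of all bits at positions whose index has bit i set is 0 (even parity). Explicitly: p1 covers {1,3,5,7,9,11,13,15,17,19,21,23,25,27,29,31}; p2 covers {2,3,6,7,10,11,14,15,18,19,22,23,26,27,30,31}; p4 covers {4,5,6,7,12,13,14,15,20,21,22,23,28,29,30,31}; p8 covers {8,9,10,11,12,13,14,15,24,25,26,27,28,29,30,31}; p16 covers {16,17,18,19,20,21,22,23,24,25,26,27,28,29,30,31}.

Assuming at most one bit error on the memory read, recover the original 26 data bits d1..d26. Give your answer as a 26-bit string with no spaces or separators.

11101010011001001101000011

s1 (pos 1,3,5,7,9,11,13,15,17,19,21,23,25,27,29,31): 1⊕1⊕1⊕0⊕1⊕1⊕0⊕1⊕0⊕1⊕0⊕1⊕1⊕0⊕0⊕1 = 0
s2 (pos 2,3,6,7,10,11,14,15,18,19,22,23,26,27,30,31): 0⊕1⊕1⊕0⊕0⊕1⊕1⊕1⊕0⊕1⊕1⊕1⊕0⊕0⊕1⊕1 = 0
s4 (pos 4,5,6,7,12,13,14,15,20,21,22,23,28,29,30,31): 0⊕1⊕1⊕0⊕0⊕0⊕1⊕1⊕0⊕0⊕1⊕1⊕0⊕0⊕1⊕1 = 0
s8 (pos 8,9,10,11,12,13,14,15,24,25,26,27,28,29,30,31): 1⊕1⊕0⊕1⊕0⊕0⊕1⊕1⊕0⊕1⊕0⊕0⊕0⊕0⊕1⊕1 = 0
s16 (pos 16,17,18,19,20,21,22,23,24,25,26,27,28,29,30,31): 0⊕0⊕0⊕1⊕0⊕0⊕1⊕1⊕0⊕1⊕0⊕0⊕0⊕0⊕1⊕1 = 0
Syndrome s16…s1 = 00000 → no error.
Read data bits from positions 3,5,6,7,9,10,11,12,13,14,15,17,18,19,20,21,22,23,24,25,26,27,28,29,30,31: 11101010011001001101000011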